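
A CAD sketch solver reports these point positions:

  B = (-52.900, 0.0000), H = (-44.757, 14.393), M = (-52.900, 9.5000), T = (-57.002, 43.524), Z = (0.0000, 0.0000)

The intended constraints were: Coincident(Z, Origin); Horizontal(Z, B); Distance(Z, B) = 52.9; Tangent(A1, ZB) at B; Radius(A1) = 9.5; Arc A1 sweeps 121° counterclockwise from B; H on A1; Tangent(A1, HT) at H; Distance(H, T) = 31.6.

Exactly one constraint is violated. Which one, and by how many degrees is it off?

Tangent(A1, HT) at H — off by 8.20°.

Z = (0.00, 0.00) ✓; Z.y = 0.00, B.y = 0.00 ✓; |ZB| = 52.90 ✓; ∠(MB, BZ) = 90.00° ✓; |MB| = 9.500 ✓; bearing(M→H) − bearing(M→B) = 121.0° ✓; |MH| = 9.500 ✓; ∠(MH, HT) = 98.20° ✗; |HT| = 31.60 ✓.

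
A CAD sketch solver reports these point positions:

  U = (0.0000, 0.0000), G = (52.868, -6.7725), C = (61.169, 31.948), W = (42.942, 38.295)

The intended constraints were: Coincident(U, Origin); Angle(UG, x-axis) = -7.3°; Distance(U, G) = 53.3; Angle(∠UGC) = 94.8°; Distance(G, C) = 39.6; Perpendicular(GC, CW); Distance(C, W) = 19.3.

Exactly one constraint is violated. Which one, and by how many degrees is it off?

Perpendicular(GC, CW) — off by 7.10°.

U = (0.00, 0.00) ✓; UG at -7.300° ✓; |UG| = 53.30 ✓; ∠UGC = 94.80° ✓; |GC| = 39.60 ✓; ∠(GC, CW) = 82.90° ✗; |CW| = 19.30 ✓.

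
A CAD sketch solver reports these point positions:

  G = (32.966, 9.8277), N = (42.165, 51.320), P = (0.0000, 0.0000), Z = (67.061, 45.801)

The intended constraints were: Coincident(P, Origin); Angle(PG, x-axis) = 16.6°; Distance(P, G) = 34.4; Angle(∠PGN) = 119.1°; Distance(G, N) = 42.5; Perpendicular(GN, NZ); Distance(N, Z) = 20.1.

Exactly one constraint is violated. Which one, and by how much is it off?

Distance(N, Z) = 20.1 — off by 5.40.

P = (0.00, 0.00) ✓; PG at 16.60° ✓; |PG| = 34.40 ✓; ∠PGN = 119.1° ✓; |GN| = 42.50 ✓; ∠(GN, NZ) = 90.00° ✓; |NZ| = 25.50 ✗.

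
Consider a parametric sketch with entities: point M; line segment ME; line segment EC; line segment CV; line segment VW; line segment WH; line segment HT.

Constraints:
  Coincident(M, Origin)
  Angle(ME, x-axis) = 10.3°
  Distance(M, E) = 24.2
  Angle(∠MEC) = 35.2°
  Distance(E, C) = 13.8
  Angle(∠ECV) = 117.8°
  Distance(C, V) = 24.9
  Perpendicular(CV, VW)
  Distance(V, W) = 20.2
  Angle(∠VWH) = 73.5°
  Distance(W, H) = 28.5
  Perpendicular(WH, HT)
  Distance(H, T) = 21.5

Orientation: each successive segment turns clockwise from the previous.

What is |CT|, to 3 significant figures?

9.27

∠VWH = 73.5° gives WH at -33.2° from the x-axis; with |WH| = 28.5, H = (19.9, 5.38). WH is perpendicular to HT, so HT runs at -123°; with |HT| = 21.5, T = (8.17, -12.6). Then |CT| = |T − C| = 9.27.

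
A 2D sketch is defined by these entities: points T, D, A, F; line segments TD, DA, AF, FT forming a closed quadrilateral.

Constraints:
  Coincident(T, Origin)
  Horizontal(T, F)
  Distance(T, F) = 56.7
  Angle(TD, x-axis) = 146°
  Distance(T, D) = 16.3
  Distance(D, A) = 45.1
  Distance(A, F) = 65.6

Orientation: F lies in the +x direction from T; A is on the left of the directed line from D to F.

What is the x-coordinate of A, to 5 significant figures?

10.944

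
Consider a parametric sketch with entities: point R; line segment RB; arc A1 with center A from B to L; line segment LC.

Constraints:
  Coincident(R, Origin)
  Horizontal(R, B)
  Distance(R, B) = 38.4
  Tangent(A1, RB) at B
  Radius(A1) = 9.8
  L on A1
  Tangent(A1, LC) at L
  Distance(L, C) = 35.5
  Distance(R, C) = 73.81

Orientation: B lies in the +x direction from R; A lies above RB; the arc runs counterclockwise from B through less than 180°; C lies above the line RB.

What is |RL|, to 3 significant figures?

47.1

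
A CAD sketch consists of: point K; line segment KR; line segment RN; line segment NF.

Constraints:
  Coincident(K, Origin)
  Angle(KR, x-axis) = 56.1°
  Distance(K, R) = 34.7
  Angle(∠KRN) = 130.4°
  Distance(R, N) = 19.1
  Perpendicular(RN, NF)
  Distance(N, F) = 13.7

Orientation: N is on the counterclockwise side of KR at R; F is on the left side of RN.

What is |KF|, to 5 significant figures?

43.493

K is at the origin; KR runs at 56.1° with length 34.7, so R = 34.7·(cos 56.1°, sin 56.1°) = (19.354, 28.801). ∠KRN = 130.4°, so RN runs at 56.1° + (180° − 130.4°) = 105.70° from the x-axis; with |RN| = 19.1, N = R + 19.1·(cos 105.70°, sin 105.70°) = (14.185, 47.189). The perpendicularity gives NF at right angles to RN; with |NF| = 13.7 on the left of RN, F = N + 13.7·(-0.96269, -0.27060) = (0.99641, 43.482). Then |KF| = |F − K| = 43.493.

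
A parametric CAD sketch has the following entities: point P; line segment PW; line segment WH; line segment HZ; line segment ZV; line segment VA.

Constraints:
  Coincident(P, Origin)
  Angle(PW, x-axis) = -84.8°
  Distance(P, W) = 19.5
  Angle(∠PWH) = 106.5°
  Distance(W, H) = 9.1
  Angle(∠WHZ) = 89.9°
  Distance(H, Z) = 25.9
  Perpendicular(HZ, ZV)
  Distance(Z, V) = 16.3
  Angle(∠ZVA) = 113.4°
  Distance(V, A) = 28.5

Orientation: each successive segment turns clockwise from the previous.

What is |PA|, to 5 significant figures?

23.011

P is at the origin; PW runs at -84.8° with length 19.5, so W = (1.7673, -19.420). ∠PWH = 106.5° gives WH at -158.30° from the x-axis; with |WH| = 9.1, H = (-6.6878, -22.784). ∠WHZ = 89.9° gives HZ at 111.60° from the x-axis; with |HZ| = 25.9, Z = (-16.222, 1.2968). HZ ⟂ ZV, so ZV runs at 21.600°; with |ZV| = 16.3, V = (-1.0668, 7.2972). ∠ZVA = 113.4° gives VA at -45.000° from the x-axis; with |VA| = 28.5, A = (19.086, -12.855). Then |PA| = |A − P| = 23.011.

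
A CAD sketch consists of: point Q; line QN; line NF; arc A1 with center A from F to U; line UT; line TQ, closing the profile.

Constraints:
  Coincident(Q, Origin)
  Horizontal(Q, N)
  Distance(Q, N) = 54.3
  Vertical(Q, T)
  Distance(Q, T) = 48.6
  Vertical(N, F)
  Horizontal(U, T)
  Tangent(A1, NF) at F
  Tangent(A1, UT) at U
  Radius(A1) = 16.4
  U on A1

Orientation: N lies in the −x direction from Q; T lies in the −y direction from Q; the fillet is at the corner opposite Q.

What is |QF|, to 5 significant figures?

63.129

The virtual corner opposite Q is at (-54.300, -48.600). A1 meets NF tangentially, so AF is at right angles to NF and the tangent condition forces AU to be normal to UT, with radius 16.4, so the center A sits 16.4 in from both sides at A = (-37.900, -32.200). That places the tangent points at F = (-54.300, -32.200) on NF and U = (-37.900, -48.600) on UT. Then |QF| = |F − Q| = 63.129.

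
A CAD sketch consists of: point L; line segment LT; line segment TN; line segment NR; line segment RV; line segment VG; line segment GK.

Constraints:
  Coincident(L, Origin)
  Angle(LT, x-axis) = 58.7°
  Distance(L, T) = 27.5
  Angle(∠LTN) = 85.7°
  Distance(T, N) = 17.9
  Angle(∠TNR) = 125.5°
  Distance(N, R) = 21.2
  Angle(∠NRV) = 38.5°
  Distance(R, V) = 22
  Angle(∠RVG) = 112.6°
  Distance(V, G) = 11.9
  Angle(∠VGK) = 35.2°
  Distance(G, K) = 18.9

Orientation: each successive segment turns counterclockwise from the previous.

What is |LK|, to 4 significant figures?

22.96

∠RVG = 112.6° gives VG at 56.40° from the x-axis; with |VG| = 11.9, G = (7.714, 27.55). ∠VGK = 35.2° gives GK at -158.8° from the x-axis; with |GK| = 18.9, K = (-9.907, 20.71). Then |LK| = |K − L| = 22.96.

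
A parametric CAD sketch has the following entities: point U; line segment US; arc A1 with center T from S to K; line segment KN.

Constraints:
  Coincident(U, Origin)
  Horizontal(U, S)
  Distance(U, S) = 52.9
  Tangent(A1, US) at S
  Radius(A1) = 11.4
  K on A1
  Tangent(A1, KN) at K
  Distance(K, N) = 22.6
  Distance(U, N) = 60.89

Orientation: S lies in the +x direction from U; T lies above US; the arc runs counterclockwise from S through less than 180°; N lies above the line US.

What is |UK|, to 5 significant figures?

64.704

U is at the origin; US is horizontal with |US| = 52.9 and S on the +x side, so S = (52.900, 0.0000). The tangent condition forces TS to be normal to US, so T = S + (0, 11.4) = (52.900, 11.400). Since TK ⟂ KN (tangency), |TN| = √(11.4² + 22.6²) = 25.312 regardless of where K sits on A1. So N lies on both circle(U, 60.89) and circle(T, 25.312); the above-US intersection is N = (48.825, 36.382). K is the foot of the tangent from N: K = (62.119, 18.106).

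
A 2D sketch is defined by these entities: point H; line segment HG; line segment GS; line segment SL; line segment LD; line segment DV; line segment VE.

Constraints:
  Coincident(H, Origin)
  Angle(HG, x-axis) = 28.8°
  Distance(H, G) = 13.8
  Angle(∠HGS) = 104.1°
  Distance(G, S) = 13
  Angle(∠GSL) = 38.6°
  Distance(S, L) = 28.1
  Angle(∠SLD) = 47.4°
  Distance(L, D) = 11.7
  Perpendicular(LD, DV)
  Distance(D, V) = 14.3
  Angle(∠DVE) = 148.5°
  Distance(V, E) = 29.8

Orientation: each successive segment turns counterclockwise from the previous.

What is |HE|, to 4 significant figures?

35.42

H is at the origin; HG runs at 28.8° with length 13.8, so G = (12.09, 6.648). ∠HGS = 104.1° gives GS at 104.7° from the x-axis; with |GS| = 13.0, S = (8.794, 19.22). ∠GSL = 38.6° gives SL at -113.9° from the x-axis; with |SL| = 28.1, L = (-2.590, -6.468). ∠SLD = 47.4° gives LD at 18.70° from the x-axis; with |LD| = 11.7, D = (8.492, -2.717). The perpendicularity gives DV at right angles to LD, so DV runs at 108.7°; with |DV| = 14.3, V = (3.907, 10.83). ∠DVE = 148.5° gives VE at 140.2° from the x-axis; with |VE| = 29.8, E = (-18.99, 29.90). Then |HE| = |E − H| = 35.42.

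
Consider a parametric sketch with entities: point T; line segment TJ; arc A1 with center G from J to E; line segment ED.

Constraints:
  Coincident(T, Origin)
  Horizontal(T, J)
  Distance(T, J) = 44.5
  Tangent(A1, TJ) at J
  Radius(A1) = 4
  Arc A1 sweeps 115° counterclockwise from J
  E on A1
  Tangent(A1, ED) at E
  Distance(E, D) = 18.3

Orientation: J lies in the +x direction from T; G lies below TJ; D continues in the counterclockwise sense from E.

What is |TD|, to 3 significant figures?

53.5

T is at the origin; TJ is horizontal with |TJ| = 44.5 and J on the +x side, so J = (44.5, 0.00). A1 meets TJ tangentially, so GJ is at right angles to TJ, so G = J + (0, -4) = (44.5, -4.00). On A1, J sits at bearing 90° from G; a 115° counterclockwise sweep puts E at bearing 205°, so E = G + 4.0·(cos 205°, sin 205°) = (40.9, -5.69). The tangent condition forces GE to be normal to ED, so ED runs along (−sin 205°, cos 205°); with |ED| = 18.3, D = (48.6, -22.3). Then |TD| = |D − T| = 53.5.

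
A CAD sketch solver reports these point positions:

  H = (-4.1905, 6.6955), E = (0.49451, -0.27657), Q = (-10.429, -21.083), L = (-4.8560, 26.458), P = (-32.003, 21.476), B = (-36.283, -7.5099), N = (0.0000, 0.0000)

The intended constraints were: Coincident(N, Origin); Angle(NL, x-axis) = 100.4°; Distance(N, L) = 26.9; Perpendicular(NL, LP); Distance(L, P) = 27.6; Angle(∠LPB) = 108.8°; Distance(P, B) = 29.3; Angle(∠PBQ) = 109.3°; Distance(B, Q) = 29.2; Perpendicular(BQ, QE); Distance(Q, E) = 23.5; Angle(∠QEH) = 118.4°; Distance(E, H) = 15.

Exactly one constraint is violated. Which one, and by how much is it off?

Distance(E, H) = 15 — off by 6.60.

N = (0.00, 0.00) ✓; NL at 100.4° ✓; |NL| = 26.90 ✓; ∠(NL, LP) = 90.00° ✓; |LP| = 27.60 ✓; ∠LPB = 108.8° ✓; |PB| = 29.30 ✓; ∠PBQ = 109.3° ✓; |BQ| = 29.20 ✓; ∠(BQ, QE) = 90.00° ✓; |QE| = 23.50 ✓; ∠QEH = 118.4° ✓; |EH| = 8.400 ✗.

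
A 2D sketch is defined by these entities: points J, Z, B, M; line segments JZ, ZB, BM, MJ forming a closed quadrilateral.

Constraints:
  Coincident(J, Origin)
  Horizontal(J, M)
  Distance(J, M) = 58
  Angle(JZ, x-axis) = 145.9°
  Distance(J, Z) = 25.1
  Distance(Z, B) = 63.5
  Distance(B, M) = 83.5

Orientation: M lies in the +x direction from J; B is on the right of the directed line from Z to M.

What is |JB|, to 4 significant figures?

49.51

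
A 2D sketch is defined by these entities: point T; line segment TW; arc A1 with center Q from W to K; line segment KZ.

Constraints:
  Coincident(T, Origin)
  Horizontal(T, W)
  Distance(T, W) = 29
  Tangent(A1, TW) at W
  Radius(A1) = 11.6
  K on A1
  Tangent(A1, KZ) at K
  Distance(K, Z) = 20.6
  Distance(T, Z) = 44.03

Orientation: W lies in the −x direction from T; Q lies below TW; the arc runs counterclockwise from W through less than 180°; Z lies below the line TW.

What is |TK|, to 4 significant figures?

42.60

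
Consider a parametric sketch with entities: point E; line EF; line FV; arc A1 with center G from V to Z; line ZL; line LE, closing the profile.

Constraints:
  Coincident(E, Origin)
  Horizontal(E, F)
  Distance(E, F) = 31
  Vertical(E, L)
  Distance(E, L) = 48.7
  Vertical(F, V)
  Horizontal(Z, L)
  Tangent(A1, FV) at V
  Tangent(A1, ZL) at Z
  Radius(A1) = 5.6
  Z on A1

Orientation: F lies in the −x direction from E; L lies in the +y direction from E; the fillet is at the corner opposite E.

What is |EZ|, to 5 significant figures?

54.926

E is at the origin; E and F share the same y with |EF| = 31.0 and F on the −x side, so F = (-31.000, 0.0000). E and L share the same x with |EL| = 48.7 and L on the +y side, so L = (0.0000, 48.700). The virtual corner opposite E is at (-31.000, 48.700). Since A1 is tangent to FV there, GV ⟂ FV and tangency of A1 to ZL means the radius GZ is perpendicular to ZL, with radius 5.6, so the center G sits 5.6 in from both sides at G = (-25.400, 43.100). That places the tangent points at V = (-31.000, 43.100) on FV and Z = (-25.400, 48.700) on ZL. Then |EZ| = |Z − E| = 54.926.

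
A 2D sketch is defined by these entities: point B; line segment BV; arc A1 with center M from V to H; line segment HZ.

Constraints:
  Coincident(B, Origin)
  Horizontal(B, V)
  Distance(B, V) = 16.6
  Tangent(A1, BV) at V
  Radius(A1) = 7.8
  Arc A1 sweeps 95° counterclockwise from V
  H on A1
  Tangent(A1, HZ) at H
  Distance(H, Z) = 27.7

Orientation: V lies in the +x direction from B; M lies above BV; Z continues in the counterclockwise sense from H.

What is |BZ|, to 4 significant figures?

42.23

On A1, V sits at bearing -90° from M; a 95° counterclockwise sweep puts H at bearing 5°, so H = M + 7.8·(cos 5°, sin 5°) = (24.37, 8.480). The tangent condition forces MH to be normal to HZ, so HZ runs along (−sin 5°, cos 5°); with |HZ| = 27.7, Z = (21.96, 36.07). Then |BZ| = |Z − B| = 42.23.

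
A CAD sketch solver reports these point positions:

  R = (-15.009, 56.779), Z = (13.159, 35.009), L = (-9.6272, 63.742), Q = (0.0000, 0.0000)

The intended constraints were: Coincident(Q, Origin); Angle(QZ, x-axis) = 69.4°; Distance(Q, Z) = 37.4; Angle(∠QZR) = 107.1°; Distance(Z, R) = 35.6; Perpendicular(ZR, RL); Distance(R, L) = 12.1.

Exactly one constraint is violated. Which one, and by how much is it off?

Distance(R, L) = 12.1 — off by 3.30.

Q = (0.00, 0.00) ✓; QZ at 69.40° ✓; |QZ| = 37.40 ✓; ∠QZR = 107.1° ✓; |ZR| = 35.60 ✓; ∠(ZR, RL) = 90.00° ✓; |RL| = 8.800 ✗.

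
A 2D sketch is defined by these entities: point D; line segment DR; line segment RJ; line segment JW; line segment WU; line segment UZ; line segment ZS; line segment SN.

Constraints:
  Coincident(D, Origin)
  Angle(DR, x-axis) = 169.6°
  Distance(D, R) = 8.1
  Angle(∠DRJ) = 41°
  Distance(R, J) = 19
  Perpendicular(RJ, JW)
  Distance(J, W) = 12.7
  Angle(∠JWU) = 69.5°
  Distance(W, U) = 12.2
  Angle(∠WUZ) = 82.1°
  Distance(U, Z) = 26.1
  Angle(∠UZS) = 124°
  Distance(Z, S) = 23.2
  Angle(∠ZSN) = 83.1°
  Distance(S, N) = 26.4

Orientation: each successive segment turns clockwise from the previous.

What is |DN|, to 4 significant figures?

36.62

∠UZS = 124.0° gives ZS at 36.20° from the x-axis; with |ZS| = 23.2, S = (20.56, 37.85). ∠ZSN = 83.1° gives SN at -60.70° from the x-axis; with |SN| = 26.4, N = (33.48, 14.82). Then |DN| = |N − D| = 36.62.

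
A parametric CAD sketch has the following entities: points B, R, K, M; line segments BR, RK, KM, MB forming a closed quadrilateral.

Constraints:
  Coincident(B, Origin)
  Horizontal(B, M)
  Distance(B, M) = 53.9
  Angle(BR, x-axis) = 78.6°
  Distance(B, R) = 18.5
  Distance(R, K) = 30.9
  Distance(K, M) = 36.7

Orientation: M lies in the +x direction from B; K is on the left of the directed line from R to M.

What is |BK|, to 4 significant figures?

43.88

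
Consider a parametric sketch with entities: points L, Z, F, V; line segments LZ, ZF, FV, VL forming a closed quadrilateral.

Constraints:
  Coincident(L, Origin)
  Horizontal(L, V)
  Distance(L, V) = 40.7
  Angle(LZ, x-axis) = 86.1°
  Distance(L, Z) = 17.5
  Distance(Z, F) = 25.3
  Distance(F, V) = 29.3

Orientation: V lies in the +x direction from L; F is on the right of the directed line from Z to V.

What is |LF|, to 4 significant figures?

13.10

Checks: |ZF| = 25.30 ✓; |FV| = 29.30 ✓.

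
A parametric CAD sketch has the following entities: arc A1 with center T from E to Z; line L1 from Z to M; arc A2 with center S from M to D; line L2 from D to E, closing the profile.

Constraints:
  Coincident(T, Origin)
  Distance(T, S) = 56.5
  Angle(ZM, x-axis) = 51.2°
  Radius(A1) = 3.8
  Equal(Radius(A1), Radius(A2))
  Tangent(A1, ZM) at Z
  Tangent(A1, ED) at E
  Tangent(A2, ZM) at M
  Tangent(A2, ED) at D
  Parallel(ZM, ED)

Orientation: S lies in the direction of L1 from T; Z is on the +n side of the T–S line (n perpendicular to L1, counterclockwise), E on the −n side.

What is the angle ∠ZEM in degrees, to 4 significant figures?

82.34°

The slot axis is L1's direction at 51.2°, so u = (cos 51.2°, sin 51.2°) = (0.6266, 0.7793) and n = (−sin 51.2°, cos 51.2°) = (-0.7793, 0.6266). T is at the origin and S lies 56.5 along u from T, so S = 56.5·u = (35.40, 44.03). Tangency of A1 to both parallel lines with radius 3.8 puts Z and E at T ± 3.8·n: Z = (-2.961, 2.381), E = (2.961, -2.381). Equal radii place M and D the same way about S: M = S + 3.8·n = (32.44, 46.41), D = S − 3.8·n = (38.36, 41.65). Then cos ∠ZEM = EZ·EM / (|EZ||EM|), giving 82.34°.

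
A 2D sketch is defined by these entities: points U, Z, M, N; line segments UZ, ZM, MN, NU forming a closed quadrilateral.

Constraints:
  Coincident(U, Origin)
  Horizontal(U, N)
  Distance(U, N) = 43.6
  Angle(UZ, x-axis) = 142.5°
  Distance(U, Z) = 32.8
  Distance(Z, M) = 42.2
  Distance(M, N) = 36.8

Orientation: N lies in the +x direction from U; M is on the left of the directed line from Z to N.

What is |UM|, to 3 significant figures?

29.1

Checks: |ZM| = 42.20 ✓; |MN| = 36.80 ✓.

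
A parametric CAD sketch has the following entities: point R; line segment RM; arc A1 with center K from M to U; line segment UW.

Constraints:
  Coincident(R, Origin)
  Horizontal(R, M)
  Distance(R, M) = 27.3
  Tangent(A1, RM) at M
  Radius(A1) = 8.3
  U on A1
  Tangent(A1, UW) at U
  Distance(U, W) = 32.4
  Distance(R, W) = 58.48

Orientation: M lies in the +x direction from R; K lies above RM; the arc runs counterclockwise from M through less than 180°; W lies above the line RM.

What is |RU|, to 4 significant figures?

35.53

Checks: |KU| = 8.300 ✓; ∠(KU, UW) = 90.00° ✓; |UW| = 32.40 ✓; |RW| = 58.48 ✓.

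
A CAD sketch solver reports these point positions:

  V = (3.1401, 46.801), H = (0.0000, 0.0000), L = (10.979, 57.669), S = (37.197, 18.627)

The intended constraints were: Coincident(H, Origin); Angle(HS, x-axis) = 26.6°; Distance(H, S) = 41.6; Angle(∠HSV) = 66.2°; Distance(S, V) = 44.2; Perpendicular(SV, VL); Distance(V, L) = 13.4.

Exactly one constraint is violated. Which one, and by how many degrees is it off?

Perpendicular(SV, VL) — off by 3.80°.

H = (0.00, 0.00) ✓; HS at 26.60° ✓; |HS| = 41.60 ✓; ∠HSV = 66.20° ✓; |SV| = 44.20 ✓; ∠(SV, VL) = 86.20° ✗; |VL| = 13.40 ✓.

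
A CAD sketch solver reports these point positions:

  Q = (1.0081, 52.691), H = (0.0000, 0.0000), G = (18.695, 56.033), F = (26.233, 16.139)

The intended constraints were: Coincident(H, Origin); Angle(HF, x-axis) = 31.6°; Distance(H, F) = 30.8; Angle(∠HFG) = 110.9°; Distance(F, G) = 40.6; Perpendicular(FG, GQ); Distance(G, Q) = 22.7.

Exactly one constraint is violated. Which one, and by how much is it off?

Distance(G, Q) = 22.7 — off by 4.70.

H = (0.00, 0.00) ✓; HF at 31.60° ✓; |HF| = 30.80 ✓; ∠HFG = 110.9° ✓; |FG| = 40.60 ✓; ∠(FG, GQ) = 90.00° ✓; |GQ| = 18.00 ✗.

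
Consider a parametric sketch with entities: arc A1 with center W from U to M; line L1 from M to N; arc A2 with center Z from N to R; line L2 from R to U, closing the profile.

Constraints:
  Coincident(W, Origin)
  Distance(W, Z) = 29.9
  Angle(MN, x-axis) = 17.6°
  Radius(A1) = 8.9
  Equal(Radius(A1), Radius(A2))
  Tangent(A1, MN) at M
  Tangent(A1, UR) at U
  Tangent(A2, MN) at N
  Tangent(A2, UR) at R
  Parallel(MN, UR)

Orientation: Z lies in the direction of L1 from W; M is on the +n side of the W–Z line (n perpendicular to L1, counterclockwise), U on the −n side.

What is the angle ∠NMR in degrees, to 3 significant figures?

30.8°

The slot axis is L1's direction at 17.6°, so u = (cos 17.6°, sin 17.6°) = (0.953, 0.302) and n = (−sin 17.6°, cos 17.6°) = (-0.302, 0.953). W is at the origin and Z lies 29.9 along u from W, so Z = 29.9·u = (28.5, 9.04). Tangency of A1 to both parallel lines with radius 8.9 puts M and U at W ± 8.9·n: M = (-2.69, 8.48), U = (2.69, -8.48). Equal radii place N and R the same way about Z: N = Z + 8.9·n = (25.8, 17.5), R = Z − 8.9·n = (31.2, 0.557). Then cos ∠NMR = MN·MR / (|MN||MR|), giving 30.8°.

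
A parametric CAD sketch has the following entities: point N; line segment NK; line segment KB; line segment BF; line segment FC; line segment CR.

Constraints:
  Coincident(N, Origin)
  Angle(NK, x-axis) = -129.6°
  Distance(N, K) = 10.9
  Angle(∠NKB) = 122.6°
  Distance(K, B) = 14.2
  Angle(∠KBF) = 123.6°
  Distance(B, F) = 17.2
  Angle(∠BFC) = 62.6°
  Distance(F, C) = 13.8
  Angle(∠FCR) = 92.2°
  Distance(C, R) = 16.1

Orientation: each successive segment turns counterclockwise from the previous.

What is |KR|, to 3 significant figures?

7.65

∠BFC = 62.6° gives FC at 102° from the x-axis; with |FC| = 13.8, C = (11.2, -13.1). ∠FCR = 92.2° gives CR at -171° from the x-axis; with |CR| = 16.1, R = (-4.72, -15.7). Then |KR| = |R − K| = 7.65.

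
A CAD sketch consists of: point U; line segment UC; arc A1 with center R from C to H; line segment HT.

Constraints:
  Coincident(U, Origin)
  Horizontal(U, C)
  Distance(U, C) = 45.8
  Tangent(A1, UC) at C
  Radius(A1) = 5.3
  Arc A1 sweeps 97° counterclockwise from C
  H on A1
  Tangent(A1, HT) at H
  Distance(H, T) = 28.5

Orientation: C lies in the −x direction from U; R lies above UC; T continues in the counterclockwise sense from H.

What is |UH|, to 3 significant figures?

41.0

U is at the origin; U and C share the same y with |UC| = 45.8 and C on the −x side, so C = (-45.8, 0.00). Since A1 is tangent to UC there, RC ⟂ UC, so R = C + (0, 5.3) = (-45.8, 5.30). On A1, C sits at bearing -90° from R; a 97° counterclockwise sweep puts H at bearing 7°, so H = R + 5.3·(cos 7°, sin 7°) = (-40.5, 5.95). Then |UH| = |H − U| = 41.0.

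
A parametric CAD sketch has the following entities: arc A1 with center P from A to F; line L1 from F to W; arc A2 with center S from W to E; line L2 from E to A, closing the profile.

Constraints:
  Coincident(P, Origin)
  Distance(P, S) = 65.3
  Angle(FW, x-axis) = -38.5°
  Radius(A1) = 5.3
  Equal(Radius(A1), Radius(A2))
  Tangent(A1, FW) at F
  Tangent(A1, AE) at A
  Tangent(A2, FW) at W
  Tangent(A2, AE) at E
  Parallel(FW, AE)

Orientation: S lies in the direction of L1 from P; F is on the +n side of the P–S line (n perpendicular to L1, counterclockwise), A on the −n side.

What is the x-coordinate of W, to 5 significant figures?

54.404

The slot axis is L1's direction at -38.5°, so u = (cos -38.5°, sin -38.5°) = (0.78261, -0.62251) and n = (−sin -38.5°, cos -38.5°) = (0.62251, 0.78261). P is at the origin and S lies 65.3 along u from P, so S = 65.3·u = (51.104, -40.650). Tangency of A1 to both parallel lines with radius 5.3 puts F and A at P ± 5.3·n: F = (3.2993, 4.1478), A = (-3.2993, -4.1478). Equal radii place W and E the same way about S: W = S + 5.3·n = (54.404, -36.502), E = S − 5.3·n = (47.805, -44.798). So W.x = 54.404.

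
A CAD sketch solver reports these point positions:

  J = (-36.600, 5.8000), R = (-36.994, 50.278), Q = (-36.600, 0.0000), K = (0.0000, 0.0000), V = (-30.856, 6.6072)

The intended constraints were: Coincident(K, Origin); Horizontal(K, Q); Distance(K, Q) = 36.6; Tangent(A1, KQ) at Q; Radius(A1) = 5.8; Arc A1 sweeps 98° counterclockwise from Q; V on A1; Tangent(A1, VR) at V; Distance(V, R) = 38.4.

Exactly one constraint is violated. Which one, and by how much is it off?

Distance(V, R) = 38.4 — off by 5.70.

K = (0.00, 0.00) ✓; K.y = 0.00, Q.y = 0.00 ✓; |KQ| = 36.60 ✓; ∠(JQ, QK) = 90.00° ✓; |JQ| = 5.800 ✓; bearing(J→V) − bearing(J→Q) = 98.00° ✓; |JV| = 5.800 ✓; ∠(JV, VR) = 90.00° ✓; |VR| = 44.10 ✗.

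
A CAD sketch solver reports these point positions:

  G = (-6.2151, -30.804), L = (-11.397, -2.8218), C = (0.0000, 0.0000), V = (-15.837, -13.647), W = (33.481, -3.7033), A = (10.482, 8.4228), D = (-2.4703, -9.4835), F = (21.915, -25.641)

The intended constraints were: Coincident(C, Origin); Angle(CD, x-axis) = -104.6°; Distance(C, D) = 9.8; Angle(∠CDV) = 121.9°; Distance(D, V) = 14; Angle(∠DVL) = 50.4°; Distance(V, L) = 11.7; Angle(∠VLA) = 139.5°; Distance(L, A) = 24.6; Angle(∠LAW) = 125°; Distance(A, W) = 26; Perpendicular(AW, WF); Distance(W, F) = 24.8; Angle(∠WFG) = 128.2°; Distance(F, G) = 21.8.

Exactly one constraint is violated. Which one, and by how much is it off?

Distance(F, G) = 21.8 — off by 6.80.

C = (0.00, 0.00) ✓; CD at -104.6° ✓; |CD| = 9.800 ✓; ∠CDV = 121.9° ✓; |DV| = 14.00 ✓; ∠DVL = 50.40° ✓; |VL| = 11.70 ✓; ∠VLA = 139.5° ✓; |LA| = 24.60 ✓; ∠LAW = 125.0° ✓; |AW| = 26.00 ✓; ∠(AW, WF) = 90.00° ✓; |WF| = 24.80 ✓; ∠WFG = 128.2° ✓; |FG| = 28.60 ✗.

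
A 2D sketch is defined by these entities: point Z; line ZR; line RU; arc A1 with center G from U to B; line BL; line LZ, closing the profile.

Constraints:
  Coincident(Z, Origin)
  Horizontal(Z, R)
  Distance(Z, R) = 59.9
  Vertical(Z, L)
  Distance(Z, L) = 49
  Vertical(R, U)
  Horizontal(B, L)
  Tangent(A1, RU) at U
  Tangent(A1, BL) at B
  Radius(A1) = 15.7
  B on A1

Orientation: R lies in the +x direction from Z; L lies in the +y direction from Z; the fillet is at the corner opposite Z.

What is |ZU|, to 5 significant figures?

68.534

The virtual corner opposite Z is at (59.900, 49.000). Tangency of A1 to RU means the radius GU is perpendicular to RU and A1 meets BL tangentially, so GB is at right angles to BL, with radius 15.7, so the center G sits 15.7 in from both sides at G = (44.200, 33.300). That places the tangent points at U = (59.900, 33.300) on RU and B = (44.200, 49.000) on BL. Then |ZU| = |U − Z| = 68.534.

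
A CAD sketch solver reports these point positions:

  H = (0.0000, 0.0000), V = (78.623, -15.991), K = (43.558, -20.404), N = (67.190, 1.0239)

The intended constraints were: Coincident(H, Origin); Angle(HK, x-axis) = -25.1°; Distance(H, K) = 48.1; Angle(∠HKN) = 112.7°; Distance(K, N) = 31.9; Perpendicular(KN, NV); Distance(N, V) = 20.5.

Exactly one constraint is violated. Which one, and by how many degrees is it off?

Perpendicular(KN, NV) — off by 8.30°.

H = (0.00, 0.00) ✓; HK at -25.10° ✓; |HK| = 48.10 ✓; ∠HKN = 112.7° ✓; |KN| = 31.90 ✓; ∠(KN, NV) = 98.30° ✗; |NV| = 20.50 ✓.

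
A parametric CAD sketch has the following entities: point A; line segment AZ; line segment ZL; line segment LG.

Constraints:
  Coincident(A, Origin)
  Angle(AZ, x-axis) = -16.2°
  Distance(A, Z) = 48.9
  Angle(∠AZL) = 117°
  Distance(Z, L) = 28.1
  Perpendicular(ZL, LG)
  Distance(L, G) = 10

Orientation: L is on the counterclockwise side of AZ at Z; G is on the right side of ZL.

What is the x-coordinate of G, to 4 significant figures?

73.48

A is at the origin; AZ runs at -16.2° with length 48.9, so Z = 48.9·(cos -16.2°, sin -16.2°) = (46.96, -13.64). ∠AZL = 117.0°, so ZL runs at -16.2° + (180° − 117.0°) = 46.80° from the x-axis; with |ZL| = 28.1, L = Z + 28.1·(cos 46.80°, sin 46.80°) = (66.19, 6.841). ZL ⟂ LG; with |LG| = 10.0 on the right of ZL, G = L + 10.0·(0.7290, -0.6845) = (73.48, -0.004118). So G.x = 73.48.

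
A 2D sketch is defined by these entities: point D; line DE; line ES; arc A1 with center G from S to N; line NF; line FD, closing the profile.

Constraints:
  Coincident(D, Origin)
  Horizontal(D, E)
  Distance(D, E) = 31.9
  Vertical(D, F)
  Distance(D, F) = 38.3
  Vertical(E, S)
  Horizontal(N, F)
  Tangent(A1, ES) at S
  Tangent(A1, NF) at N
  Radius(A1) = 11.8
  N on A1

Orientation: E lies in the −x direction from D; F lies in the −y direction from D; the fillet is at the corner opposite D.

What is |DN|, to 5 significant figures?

43.254

D is at the origin; D and E share the same y with |DE| = 31.9 and E on the −x side, so E = (-31.900, 0.0000). D and F share the same x with |DF| = 38.3 and F on the −y side, so F = (0.0000, -38.300). The virtual corner opposite D is at (-31.900, -38.300). Since A1 is tangent to ES there, GS ⟂ ES and A1 meets NF tangentially, so GN is at right angles to NF, with radius 11.8, so the center G sits 11.8 in from both sides at G = (-20.100, -26.500). That places the tangent points at S = (-31.900, -26.500) on ES and N = (-20.100, -38.300) on NF. Then |DN| = |N − D| = 43.254.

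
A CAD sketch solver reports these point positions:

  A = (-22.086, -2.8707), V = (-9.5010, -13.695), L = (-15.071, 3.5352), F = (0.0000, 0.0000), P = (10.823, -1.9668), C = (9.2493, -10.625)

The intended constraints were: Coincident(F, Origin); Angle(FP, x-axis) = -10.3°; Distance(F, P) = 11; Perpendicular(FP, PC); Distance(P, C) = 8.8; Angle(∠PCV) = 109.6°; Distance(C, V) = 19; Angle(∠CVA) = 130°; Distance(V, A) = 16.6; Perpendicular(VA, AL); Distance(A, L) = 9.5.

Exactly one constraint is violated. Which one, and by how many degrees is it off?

Perpendicular(VA, AL) — off by 6.90°.

F = (0.00, 0.00) ✓; FP at -10.30° ✓; |FP| = 11.00 ✓; ∠(FP, PC) = 90.00° ✓; |PC| = 8.800 ✓; ∠PCV = 109.6° ✓; |CV| = 19.00 ✓; ∠CVA = 130.0° ✓; |VA| = 16.60 ✓; ∠(VA, AL) = 96.90° ✗; |AL| = 9.500 ✓.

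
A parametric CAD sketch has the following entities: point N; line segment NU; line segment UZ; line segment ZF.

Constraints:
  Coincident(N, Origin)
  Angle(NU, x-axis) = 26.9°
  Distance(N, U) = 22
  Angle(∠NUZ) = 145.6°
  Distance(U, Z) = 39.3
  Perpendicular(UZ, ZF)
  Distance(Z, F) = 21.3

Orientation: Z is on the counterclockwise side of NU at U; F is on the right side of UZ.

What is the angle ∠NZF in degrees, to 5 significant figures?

102.21°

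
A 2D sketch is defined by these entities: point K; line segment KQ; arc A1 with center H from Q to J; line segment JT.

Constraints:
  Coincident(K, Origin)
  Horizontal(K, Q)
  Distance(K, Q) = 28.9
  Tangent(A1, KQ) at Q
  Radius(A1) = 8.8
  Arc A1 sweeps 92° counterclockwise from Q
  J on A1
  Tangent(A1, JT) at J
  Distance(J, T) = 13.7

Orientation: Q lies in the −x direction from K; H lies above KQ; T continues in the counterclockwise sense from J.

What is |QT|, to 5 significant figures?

24.268

K is at the origin; KQ is horizontal with |KQ| = 28.9 and Q on the −x side, so Q = (-28.900, 0.0000). Since A1 is tangent to KQ there, HQ ⟂ KQ, so H = Q + (0, 8.8) = (-28.900, 8.8000). On A1, Q sits at bearing -90° from H; a 92° counterclockwise sweep puts J at bearing 2°, so J = H + 8.8·(cos 2°, sin 2°) = (-20.105, 9.1071). Tangency of A1 to JT means the radius HJ is perpendicular to JT, so JT runs along (−sin 2°, cos 2°); with |JT| = 13.7, T = (-20.583, 22.799). Then |QT| = |T − Q| = 24.268.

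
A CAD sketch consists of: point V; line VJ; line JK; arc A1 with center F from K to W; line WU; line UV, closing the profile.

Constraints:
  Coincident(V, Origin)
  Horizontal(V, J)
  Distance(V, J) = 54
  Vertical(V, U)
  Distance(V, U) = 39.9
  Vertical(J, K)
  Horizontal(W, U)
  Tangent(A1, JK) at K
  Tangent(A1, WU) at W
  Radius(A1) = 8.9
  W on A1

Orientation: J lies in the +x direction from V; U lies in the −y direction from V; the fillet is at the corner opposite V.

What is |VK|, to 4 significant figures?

62.27

The virtual corner opposite V is at (54.00, -39.90). Tangency of A1 to JK means the radius FK is perpendicular to JK and since A1 is tangent to WU there, FW ⟂ WU, with radius 8.9, so the center F sits 8.9 in from both sides at F = (45.10, -31.00). That places the tangent points at K = (54.00, -31.00) on JK and W = (45.10, -39.90) on WU. Then |VK| = |K − V| = 62.27.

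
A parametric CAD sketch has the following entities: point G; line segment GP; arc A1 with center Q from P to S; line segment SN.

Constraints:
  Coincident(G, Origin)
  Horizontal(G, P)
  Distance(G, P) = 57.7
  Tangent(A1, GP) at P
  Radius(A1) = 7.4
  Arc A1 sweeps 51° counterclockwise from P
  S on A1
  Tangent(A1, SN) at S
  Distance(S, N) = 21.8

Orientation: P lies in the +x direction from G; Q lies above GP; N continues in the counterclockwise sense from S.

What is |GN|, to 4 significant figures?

79.64

On A1, P sits at bearing -90° from Q; a 51° counterclockwise sweep puts S at bearing -39°, so S = Q + 7.4·(cos -39°, sin -39°) = (63.45, 2.743). The tangent condition forces QS to be normal to SN, so SN runs along (−sin -39°, cos -39°); with |SN| = 21.8, N = (77.17, 19.68). Then |GN| = |N − G| = 79.64.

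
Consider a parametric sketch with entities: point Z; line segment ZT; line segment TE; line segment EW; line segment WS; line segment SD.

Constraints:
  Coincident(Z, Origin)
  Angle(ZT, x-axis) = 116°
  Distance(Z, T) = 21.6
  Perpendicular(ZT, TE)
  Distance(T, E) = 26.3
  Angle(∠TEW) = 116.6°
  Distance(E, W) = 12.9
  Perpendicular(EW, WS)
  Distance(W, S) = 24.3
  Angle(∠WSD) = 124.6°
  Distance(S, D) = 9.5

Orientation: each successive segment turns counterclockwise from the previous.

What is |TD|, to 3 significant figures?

18.0

Z is at the origin; ZT runs at 116.0° with length 21.6, so T = (-9.47, 19.4). The perpendicularity gives TE at right angles to ZT, so TE runs at -154°; with |TE| = 26.3, E = (-33.1, 7.88). ∠TEW = 116.6° gives EW at -90.6° from the x-axis; with |EW| = 12.9, W = (-33.2, -5.01). The perpendicularity gives WS at right angles to EW, so WS runs at -0.600°; with |WS| = 24.3, S = (-8.94, -5.27). ∠WSD = 124.6° gives SD at 54.8° from the x-axis; with |SD| = 9.5, D = (-3.47, 2.49). Then |TD| = |D − T| = 18.0.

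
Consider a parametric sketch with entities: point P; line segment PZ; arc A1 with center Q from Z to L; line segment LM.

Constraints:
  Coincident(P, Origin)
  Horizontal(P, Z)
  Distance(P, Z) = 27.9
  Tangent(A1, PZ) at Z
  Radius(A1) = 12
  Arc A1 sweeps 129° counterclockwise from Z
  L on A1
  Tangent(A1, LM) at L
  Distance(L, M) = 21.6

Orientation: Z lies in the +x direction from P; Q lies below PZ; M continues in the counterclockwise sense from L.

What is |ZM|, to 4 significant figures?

36.59

On A1, Z sits at bearing 90° from Q; a 129° counterclockwise sweep puts L at bearing 219°, so L = Q + 12.0·(cos 219°, sin 219°) = (18.57, -19.55). Tangency of A1 to LM means the radius QL is perpendicular to LM, so LM runs along (−sin 219°, cos 219°); with |LM| = 21.6, M = (32.17, -36.34). Then |ZM| = |M − Z| = 36.59.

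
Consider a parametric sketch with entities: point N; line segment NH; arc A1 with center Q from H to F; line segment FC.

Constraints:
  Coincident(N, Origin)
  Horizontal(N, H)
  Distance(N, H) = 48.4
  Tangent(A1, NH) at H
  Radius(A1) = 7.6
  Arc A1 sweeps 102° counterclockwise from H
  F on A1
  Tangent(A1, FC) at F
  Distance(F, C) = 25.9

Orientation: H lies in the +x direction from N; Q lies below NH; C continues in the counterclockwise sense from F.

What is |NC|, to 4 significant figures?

57.79

On A1, H sits at bearing 90° from Q; a 102° counterclockwise sweep puts F at bearing 192°, so F = Q + 7.6·(cos 192°, sin 192°) = (40.97, -9.180). Tangency of A1 to FC means the radius QF is perpendicular to FC, so FC runs along (−sin 192°, cos 192°); with |FC| = 25.9, C = (46.35, -34.51). Then |NC| = |C − N| = 57.79.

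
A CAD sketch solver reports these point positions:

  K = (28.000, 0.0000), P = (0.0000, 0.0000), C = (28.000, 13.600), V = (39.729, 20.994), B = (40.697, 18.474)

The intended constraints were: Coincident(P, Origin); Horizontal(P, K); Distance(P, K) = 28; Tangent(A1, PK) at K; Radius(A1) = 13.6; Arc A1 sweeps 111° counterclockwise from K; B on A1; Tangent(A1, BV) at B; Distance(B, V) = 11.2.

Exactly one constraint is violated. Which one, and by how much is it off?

Distance(B, V) = 11.2 — off by 8.50.

P = (0.00, 0.00) ✓; P.y = 0.00, K.y = 0.00 ✓; |PK| = 28.00 ✓; ∠(CK, KP) = 90.00° ✓; |CK| = 13.60 ✓; bearing(C→B) − bearing(C→K) = 111.0° ✓; |CB| = 13.60 ✓; ∠(CB, BV) = 89.99° ✓; |BV| = 2.700 ✗.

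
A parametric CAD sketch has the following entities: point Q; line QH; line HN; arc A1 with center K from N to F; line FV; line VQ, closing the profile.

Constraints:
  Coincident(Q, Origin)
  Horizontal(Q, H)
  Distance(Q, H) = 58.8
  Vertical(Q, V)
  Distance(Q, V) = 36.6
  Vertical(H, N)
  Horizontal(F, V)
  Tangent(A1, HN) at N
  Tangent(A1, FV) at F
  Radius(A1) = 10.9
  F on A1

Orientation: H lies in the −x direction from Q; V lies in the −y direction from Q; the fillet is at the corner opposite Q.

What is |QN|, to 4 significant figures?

64.17

Q is at the origin; Q and H share the same y with |QH| = 58.8 and H on the −x side, so H = (-58.80, 0.000). QV is vertical with |QV| = 36.6 and V on the −y side, so V = (0.000, -36.60). The virtual corner opposite Q is at (-58.80, -36.60). The tangent condition forces KN to be normal to HN and since A1 is tangent to FV there, KF ⟂ FV, with radius 10.9, so the center K sits 10.9 in from both sides at K = (-47.90, -25.70). That places the tangent points at N = (-58.80, -25.70) on HN and F = (-47.90, -36.60) on FV. Then |QN| = |N − Q| = 64.17.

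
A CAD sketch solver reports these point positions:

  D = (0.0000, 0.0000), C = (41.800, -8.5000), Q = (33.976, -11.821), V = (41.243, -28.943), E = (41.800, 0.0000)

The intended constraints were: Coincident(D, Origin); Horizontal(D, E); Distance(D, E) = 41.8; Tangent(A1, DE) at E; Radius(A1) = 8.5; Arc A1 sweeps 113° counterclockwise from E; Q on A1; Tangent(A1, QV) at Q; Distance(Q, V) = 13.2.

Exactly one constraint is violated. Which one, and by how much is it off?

Distance(Q, V) = 13.2 — off by 5.40.

D = (0.00, 0.00) ✓; D.y = 0.00, E.y = 0.00 ✓; |DE| = 41.80 ✓; ∠(CE, ED) = 90.00° ✓; |CE| = 8.500 ✓; bearing(C→Q) − bearing(C→E) = 113.0° ✓; |CQ| = 8.500 ✓; ∠(CQ, QV) = 90.00° ✓; |QV| = 18.60 ✗.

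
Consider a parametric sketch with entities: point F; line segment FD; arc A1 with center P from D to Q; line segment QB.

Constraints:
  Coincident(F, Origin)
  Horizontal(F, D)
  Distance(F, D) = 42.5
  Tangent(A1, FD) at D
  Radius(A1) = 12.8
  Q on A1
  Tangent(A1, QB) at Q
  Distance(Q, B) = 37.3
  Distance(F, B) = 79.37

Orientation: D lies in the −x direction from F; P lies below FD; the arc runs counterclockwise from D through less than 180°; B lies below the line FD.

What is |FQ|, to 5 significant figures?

55.513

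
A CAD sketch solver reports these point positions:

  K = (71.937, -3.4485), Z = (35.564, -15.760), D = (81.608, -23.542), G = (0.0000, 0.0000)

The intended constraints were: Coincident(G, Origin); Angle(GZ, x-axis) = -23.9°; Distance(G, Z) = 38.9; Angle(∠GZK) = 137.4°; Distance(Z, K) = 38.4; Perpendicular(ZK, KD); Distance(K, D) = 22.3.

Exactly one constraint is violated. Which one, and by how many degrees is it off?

Perpendicular(ZK, KD) — off by 7.00°.

G = (0.00, 0.00) ✓; GZ at -23.90° ✓; |GZ| = 38.90 ✓; ∠GZK = 137.4° ✓; |ZK| = 38.40 ✓; ∠(ZK, KD) = 83.00° ✗; |KD| = 22.30 ✓.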